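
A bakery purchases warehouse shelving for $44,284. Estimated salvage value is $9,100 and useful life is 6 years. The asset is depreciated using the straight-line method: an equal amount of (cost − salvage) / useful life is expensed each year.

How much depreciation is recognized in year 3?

Depreciable base = $44,284 − $9,100 = $35,184.
Annual expense = $35,184 / 6 = $5,864.

$5,864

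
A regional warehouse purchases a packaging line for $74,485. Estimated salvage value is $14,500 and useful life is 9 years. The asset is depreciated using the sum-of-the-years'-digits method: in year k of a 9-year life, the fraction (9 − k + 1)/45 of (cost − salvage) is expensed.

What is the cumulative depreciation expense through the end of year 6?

$51,987

Depreciable base = $74,485 − $14,500 = $59,985.
Sum of the years' digits = 9+8+7+6+5+4+3+2+1 = 45.
Year 1: $59,985 × 9/45 = $11,997. Book value $62,488.
Year 2: $59,985 × 8/45 = $10,664. Book value $51,824.
Year 3: $59,985 × 7/45 = $9,331. Book value $42,493.
Year 4: $59,985 × 6/45 = $7,998. Book value $34,495.
Year 5: $59,985 × 5/45 = $6,665. Book value $27,830.
Year 6: $59,985 × 4/45 = $5,332. Book value $22,498.
Accumulated through year 6 = $74,485 − $22,498 = $51,987.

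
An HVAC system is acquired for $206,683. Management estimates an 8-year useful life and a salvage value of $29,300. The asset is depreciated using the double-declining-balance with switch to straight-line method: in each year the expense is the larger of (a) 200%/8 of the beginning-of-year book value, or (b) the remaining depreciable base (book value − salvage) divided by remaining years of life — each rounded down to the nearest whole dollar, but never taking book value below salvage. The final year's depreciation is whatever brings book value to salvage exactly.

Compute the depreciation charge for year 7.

Depreciable base = $206,683 − $29,300 = $177,383.
Year 1: DB = ⌊$206,683 × 200%/8⌋ = $51,670; SL = ⌊$177,383/8⌋ = $22,172 → take DB $51,670. Book value $155,013.
Year 2: DB = ⌊$155,013 × 200%/8⌋ = $38,753; SL = ⌊$125,713/7⌋ = $17,959 → take DB $38,753. Book value $116,260.
Year 3: DB = ⌊$116,260 × 200%/8⌋ = $29,065; SL = ⌊$86,960/6⌋ = $14,493 → take DB $29,065. Book value $87,195.
Year 4: DB = ⌊$87,195 × 200%/8⌋ = $21,798; SL = ⌊$57,895/5⌋ = $11,579 → take DB $21,798. Book value $65,397.
Year 5: DB = ⌊$65,397 × 200%/8⌋ = $16,349; SL = ⌊$36,097/4⌋ = $9,024 → take DB $16,349. Book value $49,048.
Year 6: DB = ⌊$49,048 × 200%/8⌋ = $12,262; SL = ⌊$19,748/3⌋ = $6,582 → take DB $12,262. Book value $36,786.
Year 7: DB = ⌊$36,786 × 200%/8⌋ = $9,196; SL = ⌊$7,486/2⌋ = $3,743 → take DB $9,196, capped at $7,486. Book value $29,300.

$7,486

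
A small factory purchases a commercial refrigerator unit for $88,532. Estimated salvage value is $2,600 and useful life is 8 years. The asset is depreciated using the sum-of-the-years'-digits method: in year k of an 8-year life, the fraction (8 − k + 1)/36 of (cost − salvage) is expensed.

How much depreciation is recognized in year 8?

Depreciable base = $88,532 − $2,600 = $85,932.
Sum of the years' digits = 8+7+6+5+4+3+2+1 = 36.
Year 1: $85,932 × 8/36 = $19,096. Book value $69,436.
Year 2: $85,932 × 7/36 = $16,709. Book value $52,727.
Year 3: $85,932 × 6/36 = $14,322. Book value $38,405.
Year 4: $85,932 × 5/36 = $11,935. Book value $26,470.
Year 5: $85,932 × 4/36 = $9,548. Book value $16,922.
Year 6: $85,932 × 3/36 = $7,161. Book value $9,761.
Year 7: $85,932 × 2/36 = $4,774. Book value $4,987.
Year 8: $85,932 × 1/36 = $2,387. Book value $2,600.

$2,387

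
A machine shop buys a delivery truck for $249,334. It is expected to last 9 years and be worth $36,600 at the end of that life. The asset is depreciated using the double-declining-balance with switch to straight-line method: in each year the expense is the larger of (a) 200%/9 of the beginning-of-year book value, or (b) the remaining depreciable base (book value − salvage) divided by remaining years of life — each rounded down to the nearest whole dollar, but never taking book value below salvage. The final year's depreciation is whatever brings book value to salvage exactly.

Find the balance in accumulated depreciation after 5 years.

$178,365

Depreciable base = $249,334 − $36,600 = $212,734.
Year 1: DB = ⌊$249,334 × 200%/9⌋ = $55,407; SL = ⌊$212,734/9⌋ = $23,637 → take DB $55,407. Book value $193,927.
Year 2: DB = ⌊$193,927 × 200%/9⌋ = $43,094; SL = ⌊$157,327/8⌋ = $19,665 → take DB $43,094. Book value $150,833.
Year 3: DB = ⌊$150,833 × 200%/9⌋ = $33,518; SL = ⌊$114,233/7⌋ = $16,319 → take DB $33,518. Book value $117,315.
Year 4: DB = ⌊$117,315 × 200%/9⌋ = $26,070; SL = ⌊$80,715/6⌋ = $13,452 → take DB $26,070. Book value $91,245.
Year 5: DB = ⌊$91,245 × 200%/9⌋ = $20,276; SL = ⌊$54,645/5⌋ = $10,929 → take DB $20,276. Book value $70,969.
Accumulated through year 5 = $249,334 − $70,969 = $178,365.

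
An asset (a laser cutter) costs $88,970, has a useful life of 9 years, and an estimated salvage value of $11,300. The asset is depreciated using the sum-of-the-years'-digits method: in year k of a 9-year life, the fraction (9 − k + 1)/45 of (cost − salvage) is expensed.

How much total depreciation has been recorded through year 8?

$75,944

Depreciable base = $88,970 − $11,300 = $77,670.
Sum of the years' digits = 9+8+7+6+5+4+3+2+1 = 45.
Year 1: $77,670 × 9/45 = $15,534. Book value $73,436.
Year 2: $77,670 × 8/45 = $13,808. Book value $59,628.
Year 3: $77,670 × 7/45 = $12,082. Book value $47,546.
Year 4: $77,670 × 6/45 = $10,356. Book value $37,190.
Year 5: $77,670 × 5/45 = $8,630. Book value $28,560.
Year 6: $77,670 × 4/45 = $6,904. Book value $21,656.
Year 7: $77,670 × 3/45 = $5,178. Book value $16,478.
Year 8: $77,670 × 2/45 = $3,452. Book value $13,026.
Accumulated through year 8 = $88,970 − $13,026 = $75,944.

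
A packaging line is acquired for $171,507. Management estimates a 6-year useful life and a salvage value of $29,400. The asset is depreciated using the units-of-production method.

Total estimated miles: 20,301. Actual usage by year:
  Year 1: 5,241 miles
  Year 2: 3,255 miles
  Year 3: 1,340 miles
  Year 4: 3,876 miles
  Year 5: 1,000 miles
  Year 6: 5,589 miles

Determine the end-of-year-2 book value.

$112,035

Depreciable base = $171,507 − $29,400 = $142,107.
Rate = $142,107 / 20,301 miles = $7 per mile.
Year 1: 5,241 × $7 = $36,687. Book value $134,820.
Year 2: 3,255 × $7 = $22,785. Book value $112,035.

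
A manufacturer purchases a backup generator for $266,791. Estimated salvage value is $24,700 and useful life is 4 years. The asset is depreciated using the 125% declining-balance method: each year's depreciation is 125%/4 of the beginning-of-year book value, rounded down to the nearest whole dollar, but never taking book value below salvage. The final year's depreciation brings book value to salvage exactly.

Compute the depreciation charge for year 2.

Depreciable base = $266,791 − $24,700 = $242,091.
Year 1: ⌊$266,791 × 125%/4⌋ = $83,372. Book value $183,419.
Year 2: ⌊$183,419 × 125%/4⌋ = $57,318. Book value $126,101.

$57,318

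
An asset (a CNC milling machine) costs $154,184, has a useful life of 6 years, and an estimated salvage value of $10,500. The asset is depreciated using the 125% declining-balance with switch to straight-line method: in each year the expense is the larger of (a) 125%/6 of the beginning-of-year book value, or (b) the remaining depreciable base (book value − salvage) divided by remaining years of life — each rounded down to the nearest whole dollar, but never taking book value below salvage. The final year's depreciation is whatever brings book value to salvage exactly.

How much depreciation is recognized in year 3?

$21,533

Depreciable base = $154,184 − $10,500 = $143,684.
Year 1: DB = ⌊$154,184 × 125%/6⌋ = $32,121; SL = ⌊$143,684/6⌋ = $23,947 → take DB $32,121. Book value $122,063.
Year 2: DB = ⌊$122,063 × 125%/6⌋ = $25,429; SL = ⌊$111,563/5⌋ = $22,312 → take DB $25,429. Book value $96,634.
Year 3: DB = ⌊$96,634 × 125%/6⌋ = $20,132; SL = ⌊$86,134/4⌋ = $21,533 → take SL $21,533. Book value $75,101.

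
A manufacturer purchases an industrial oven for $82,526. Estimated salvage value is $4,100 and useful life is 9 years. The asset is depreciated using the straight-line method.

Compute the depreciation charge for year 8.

Depreciable base = $82,526 − $4,100 = $78,426.
Annual expense = $78,426 / 9 = $8,714.

$8,714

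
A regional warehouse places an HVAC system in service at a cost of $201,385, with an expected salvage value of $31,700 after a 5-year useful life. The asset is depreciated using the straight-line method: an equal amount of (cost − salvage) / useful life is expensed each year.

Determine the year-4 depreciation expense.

Depreciable base = $201,385 − $31,700 = $169,685.
Annual expense = $169,685 / 5 = $33,937.

$33,937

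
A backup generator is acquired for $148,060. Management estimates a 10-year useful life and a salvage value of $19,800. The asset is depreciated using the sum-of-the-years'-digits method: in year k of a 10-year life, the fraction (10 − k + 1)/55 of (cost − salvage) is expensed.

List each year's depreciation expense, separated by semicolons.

$23,320; $20,988; $18,656; $16,324; $13,992; $11,660; $9,328; $6,996; $4,664; $2,332

Depreciable base = $148,060 − $19,800 = $128,260.
Sum of the years' digits = 10+9+8+7+6+5+4+3+2+1 = 55.
Year 1: $128,260 × 10/55 = $23,320. Book value $124,740.
Year 2: $128,260 × 9/55 = $20,988. Book value $103,752.
Year 3: $128,260 × 8/55 = $18,656. Book value $85,096.
Year 4: $128,260 × 7/55 = $16,324. Book value $68,772.
Year 5: $128,260 × 6/55 = $13,992. Book value $54,780.
Year 6: $128,260 × 5/55 = $11,660. Book value $43,120.
Year 7: $128,260 × 4/55 = $9,328. Book value $33,792.
Year 8: $128,260 × 3/55 = $6,996. Book value $26,796.
Year 9: $128,260 × 2/55 = $4,664. Book value $22,132.
Year 10: $128,260 × 1/55 = $2,332. Book value $19,800.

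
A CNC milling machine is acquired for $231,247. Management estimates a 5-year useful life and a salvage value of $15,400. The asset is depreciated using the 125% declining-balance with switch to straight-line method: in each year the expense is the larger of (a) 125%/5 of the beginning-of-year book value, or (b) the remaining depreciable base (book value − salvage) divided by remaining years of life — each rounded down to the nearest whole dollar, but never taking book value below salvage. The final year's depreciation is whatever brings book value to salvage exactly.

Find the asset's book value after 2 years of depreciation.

$130,077

Depreciable base = $231,247 − $15,400 = $215,847.
Year 1: DB = ⌊$231,247 × 125%/5⌋ = $57,811; SL = ⌊$215,847/5⌋ = $43,169 → take DB $57,811. Book value $173,436.
Year 2: DB = ⌊$173,436 × 125%/5⌋ = $43,359; SL = ⌊$158,036/4⌋ = $39,509 → take DB $43,359. Book value $130,077.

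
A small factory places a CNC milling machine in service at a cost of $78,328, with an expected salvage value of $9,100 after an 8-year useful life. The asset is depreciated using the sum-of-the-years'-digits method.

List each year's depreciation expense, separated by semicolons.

$15,384; $13,461; $11,538; $9,615; $7,692; $5,769; $3,846; $1,923

Depreciable base = $78,328 − $9,100 = $69,228.
Sum of the years' digits = 8+7+6+5+4+3+2+1 = 36.
Year 1: $69,228 × 8/36 = $15,384. Book value $62,944.
Year 2: $69,228 × 7/36 = $13,461. Book value $49,483.
Year 3: $69,228 × 6/36 = $11,538. Book value $37,945.
Year 4: $69,228 × 5/36 = $9,615. Book value $28,330.
Year 5: $69,228 × 4/36 = $7,692. Book value $20,638.
Year 6: $69,228 × 3/36 = $5,769. Book value $14,869.
Year 7: $69,228 × 2/36 = $3,846. Book value $11,023.
Year 8: $69,228 × 1/36 = $1,923. Book value $9,100.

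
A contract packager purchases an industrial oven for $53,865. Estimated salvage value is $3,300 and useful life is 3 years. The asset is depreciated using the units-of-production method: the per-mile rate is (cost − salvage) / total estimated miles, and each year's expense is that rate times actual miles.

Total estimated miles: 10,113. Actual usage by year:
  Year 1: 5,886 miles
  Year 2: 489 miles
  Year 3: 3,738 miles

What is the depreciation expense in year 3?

Depreciable base = $53,865 − $3,300 = $50,565.
Rate = $50,565 / 10,113 miles = $5 per mile.
Year 1: 5,886 × $5 = $29,430. Book value $24,435.
Year 2: 489 × $5 = $2,445. Book value $21,990.
Year 3: 3,738 × $5 = $18,690. Book value $3,300.

$18,690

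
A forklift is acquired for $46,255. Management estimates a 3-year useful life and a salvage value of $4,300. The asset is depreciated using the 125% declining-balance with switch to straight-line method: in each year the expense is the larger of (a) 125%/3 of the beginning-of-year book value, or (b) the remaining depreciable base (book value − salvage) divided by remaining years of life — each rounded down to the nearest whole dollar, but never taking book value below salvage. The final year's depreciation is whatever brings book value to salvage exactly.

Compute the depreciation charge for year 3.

$11,342

Depreciable base = $46,255 − $4,300 = $41,955.
Year 1: DB = ⌊$46,255 × 125%/3⌋ = $19,272; SL = ⌊$41,955/3⌋ = $13,985 → take DB $19,272. Book value $26,983.
Year 2: DB = ⌊$26,983 × 125%/3⌋ = $11,242; SL = ⌊$22,683/2⌋ = $11,341 → take SL $11,341. Book value $15,642.
Year 3 (final): $15,642 − $4,300 = $11,342. Book value $4,300.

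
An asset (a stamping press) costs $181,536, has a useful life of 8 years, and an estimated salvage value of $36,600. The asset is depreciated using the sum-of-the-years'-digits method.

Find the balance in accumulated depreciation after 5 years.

$120,780

Depreciable base = $181,536 − $36,600 = $144,936.
Sum of the years' digits = 8+7+6+5+4+3+2+1 = 36.
Year 1: $144,936 × 8/36 = $32,208. Book value $149,328.
Year 2: $144,936 × 7/36 = $28,182. Book value $121,146.
Year 3: $144,936 × 6/36 = $24,156. Book value $96,990.
Year 4: $144,936 × 5/36 = $20,130. Book value $76,860.
Year 5: $144,936 × 4/36 = $16,104. Book value $60,756.
Accumulated through year 5 = $181,536 − $60,756 = $120,780.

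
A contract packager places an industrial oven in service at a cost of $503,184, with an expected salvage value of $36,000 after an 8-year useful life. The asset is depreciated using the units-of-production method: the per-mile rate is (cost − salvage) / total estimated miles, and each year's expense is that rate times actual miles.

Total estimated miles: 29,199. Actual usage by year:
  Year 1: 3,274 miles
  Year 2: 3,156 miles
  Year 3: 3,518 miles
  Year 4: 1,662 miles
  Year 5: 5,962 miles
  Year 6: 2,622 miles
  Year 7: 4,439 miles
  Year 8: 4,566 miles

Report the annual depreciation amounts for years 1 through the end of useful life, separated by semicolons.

Depreciable base = $503,184 − $36,000 = $467,184.
Rate = $467,184 / 29,199 miles = $16 per mile.
Year 1: 3,274 × $16 = $52,384. Book value $450,800.
Year 2: 3,156 × $16 = $50,496. Book value $400,304.
Year 3: 3,518 × $16 = $56,288. Book value $344,016.
Year 4: 1,662 × $16 = $26,592. Book value $317,424.
Year 5: 5,962 × $16 = $95,392. Book value $222,032.
Year 6: 2,622 × $16 = $41,952. Book value $180,080.
Year 7: 4,439 × $16 = $71,024. Book value $109,056.
Year 8: 4,566 × $16 = $73,056. Book value $36,000.

$52,384; $50,496; $56,288; $26,592; $95,392; $41,952; $71,024; $73,056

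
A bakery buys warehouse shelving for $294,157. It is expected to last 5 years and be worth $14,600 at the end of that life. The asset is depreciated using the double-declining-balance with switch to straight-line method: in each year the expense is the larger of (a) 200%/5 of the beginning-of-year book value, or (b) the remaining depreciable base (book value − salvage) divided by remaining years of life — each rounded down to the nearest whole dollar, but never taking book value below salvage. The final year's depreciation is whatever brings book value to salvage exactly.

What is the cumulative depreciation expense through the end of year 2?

$188,260

Depreciable base = $294,157 − $14,600 = $279,557.
Year 1: DB = ⌊$294,157 × 200%/5⌋ = $117,662; SL = ⌊$279,557/5⌋ = $55,911 → take DB $117,662. Book value $176,495.
Year 2: DB = ⌊$176,495 × 200%/5⌋ = $70,598; SL = ⌊$161,895/4⌋ = $40,473 → take DB $70,598. Book value $105,897.
Accumulated through year 2 = $294,157 − $105,897 = $188,260.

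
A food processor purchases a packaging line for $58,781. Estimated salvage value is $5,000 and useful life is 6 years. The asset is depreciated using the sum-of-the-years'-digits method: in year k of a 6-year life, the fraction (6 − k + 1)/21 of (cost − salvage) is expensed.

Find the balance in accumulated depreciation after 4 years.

$46,098

Depreciable base = $58,781 − $5,000 = $53,781.
Sum of the years' digits = 6+5+4+3+2+1 = 21.
Year 1: $53,781 × 6/21 = $15,366. Book value $43,415.
Year 2: $53,781 × 5/21 = $12,805. Book value $30,610.
Year 3: $53,781 × 4/21 = $10,244. Book value $20,366.
Year 4: $53,781 × 3/21 = $7,683. Book value $12,683.
Accumulated through year 4 = $58,781 − $12,683 = $46,098.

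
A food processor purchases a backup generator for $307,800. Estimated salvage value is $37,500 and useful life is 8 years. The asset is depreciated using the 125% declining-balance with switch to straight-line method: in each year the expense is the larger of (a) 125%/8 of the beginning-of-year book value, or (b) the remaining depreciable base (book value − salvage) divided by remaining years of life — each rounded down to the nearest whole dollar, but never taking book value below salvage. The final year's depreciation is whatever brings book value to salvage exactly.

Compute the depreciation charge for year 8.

$29,478

Depreciable base = $307,800 − $37,500 = $270,300.
Year 1: DB = ⌊$307,800 × 125%/8⌋ = $48,093; SL = ⌊$270,300/8⌋ = $33,787 → take DB $48,093. Book value $259,707.
Year 2: DB = ⌊$259,707 × 125%/8⌋ = $40,579; SL = ⌊$222,207/7⌋ = $31,743 → take DB $40,579. Book value $219,128.
Year 3: DB = ⌊$219,128 × 125%/8⌋ = $34,238; SL = ⌊$181,628/6⌋ = $30,271 → take DB $34,238. Book value $184,890.
Year 4: DB = ⌊$184,890 × 125%/8⌋ = $28,889; SL = ⌊$147,390/5⌋ = $29,478 → take SL $29,478. Book value $155,412.
Year 5: DB = ⌊$155,412 × 125%/8⌋ = $24,283; SL = ⌊$117,912/4⌋ = $29,478 → take SL $29,478. Book value $125,934.
Year 6: DB = ⌊$125,934 × 125%/8⌋ = $19,677; SL = ⌊$88,434/3⌋ = $29,478 → take SL $29,478. Book value $96,456.
Year 7: DB = ⌊$96,456 × 125%/8⌋ = $15,071; SL = ⌊$58,956/2⌋ = $29,478 → take SL $29,478. Book value $66,978.
Year 8 (final): $66,978 − $37,500 = $29,478. Book value $37,500.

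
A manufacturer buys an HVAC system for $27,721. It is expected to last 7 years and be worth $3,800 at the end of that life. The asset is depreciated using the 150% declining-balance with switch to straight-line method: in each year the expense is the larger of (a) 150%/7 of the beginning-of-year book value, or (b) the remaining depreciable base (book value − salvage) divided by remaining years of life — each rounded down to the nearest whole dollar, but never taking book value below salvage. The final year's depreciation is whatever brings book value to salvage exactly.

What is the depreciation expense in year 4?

Depreciable base = $27,721 − $3,800 = $23,921.
Year 1: DB = ⌊$27,721 × 150%/7⌋ = $5,940; SL = ⌊$23,921/7⌋ = $3,417 → take DB $5,940. Book value $21,781.
Year 2: DB = ⌊$21,781 × 150%/7⌋ = $4,667; SL = ⌊$17,981/6⌋ = $2,996 → take DB $4,667. Book value $17,114.
Year 3: DB = ⌊$17,114 × 150%/7⌋ = $3,667; SL = ⌊$13,314/5⌋ = $2,662 → take DB $3,667. Book value $13,447.
Year 4: DB = ⌊$13,447 × 150%/7⌋ = $2,881; SL = ⌊$9,647/4⌋ = $2,411 → take DB $2,881. Book value $10,566.

$2,881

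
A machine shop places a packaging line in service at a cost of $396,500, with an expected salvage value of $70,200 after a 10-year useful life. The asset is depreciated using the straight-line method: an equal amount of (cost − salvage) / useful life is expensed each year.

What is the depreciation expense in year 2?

$32,630

Depreciable base = $396,500 − $70,200 = $326,300.
Annual expense = $326,300 / 10 = $32,630.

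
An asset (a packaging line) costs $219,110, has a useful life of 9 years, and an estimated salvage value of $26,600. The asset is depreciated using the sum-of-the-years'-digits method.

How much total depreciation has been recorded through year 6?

Depreciable base = $219,110 − $26,600 = $192,510.
Sum of the years' digits = 9+8+7+6+5+4+3+2+1 = 45.
Year 1: $192,510 × 9/45 = $38,502. Book value $180,608.
Year 2: $192,510 × 8/45 = $34,224. Book value $146,384.
Year 3: $192,510 × 7/45 = $29,946. Book value $116,438.
Year 4: $192,510 × 6/45 = $25,668. Book value $90,770.
Year 5: $192,510 × 5/45 = $21,390. Book value $69,380.
Year 6: $192,510 × 4/45 = $17,112. Book value $52,268.
Accumulated through year 6 = $219,110 − $52,268 = $166,842.

$166,842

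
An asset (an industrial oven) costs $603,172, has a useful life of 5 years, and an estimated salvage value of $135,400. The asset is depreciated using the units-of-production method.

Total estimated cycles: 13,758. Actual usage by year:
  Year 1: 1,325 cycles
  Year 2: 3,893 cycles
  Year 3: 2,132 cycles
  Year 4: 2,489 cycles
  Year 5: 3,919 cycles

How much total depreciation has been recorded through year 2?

$177,412

Depreciable base = $603,172 − $135,400 = $467,772.
Rate = $467,772 / 13,758 cycles = $34 per cycle.
Year 1: 1,325 × $34 = $45,050. Book value $558,122.
Year 2: 3,893 × $34 = $132,362. Book value $425,760.
Accumulated through year 2 = $603,172 − $425,760 = $177,412.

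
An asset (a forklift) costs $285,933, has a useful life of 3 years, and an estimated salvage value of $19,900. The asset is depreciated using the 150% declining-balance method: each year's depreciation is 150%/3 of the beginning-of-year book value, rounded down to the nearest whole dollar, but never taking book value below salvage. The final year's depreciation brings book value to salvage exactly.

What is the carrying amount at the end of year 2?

$71,484

Depreciable base = $285,933 − $19,900 = $266,033.
Year 1: ⌊$285,933 × 150%/3⌋ = $142,966. Book value $142,967.
Year 2: ⌊$142,967 × 150%/3⌋ = $71,483. Book value $71,484.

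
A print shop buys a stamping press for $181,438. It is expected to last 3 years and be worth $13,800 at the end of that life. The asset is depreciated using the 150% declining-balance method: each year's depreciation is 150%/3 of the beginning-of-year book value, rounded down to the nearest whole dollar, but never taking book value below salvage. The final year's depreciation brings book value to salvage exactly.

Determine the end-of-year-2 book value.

$45,360

Depreciable base = $181,438 − $13,800 = $167,638.
Year 1: ⌊$181,438 × 150%/3⌋ = $90,719. Book value $90,719.
Year 2: ⌊$90,719 × 150%/3⌋ = $45,359. Book value $45,360.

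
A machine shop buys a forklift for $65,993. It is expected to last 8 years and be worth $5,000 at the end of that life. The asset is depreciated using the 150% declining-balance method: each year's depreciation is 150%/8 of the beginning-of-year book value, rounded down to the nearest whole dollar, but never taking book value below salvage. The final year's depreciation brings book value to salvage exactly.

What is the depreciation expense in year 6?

Depreciable base = $65,993 − $5,000 = $60,993.
Year 1: ⌊$65,993 × 150%/8⌋ = $12,373. Book value $53,620.
Year 2: ⌊$53,620 × 150%/8⌋ = $10,053. Book value $43,567.
Year 3: ⌊$43,567 × 150%/8⌋ = $8,168. Book value $35,399.
Year 4: ⌊$35,399 × 150%/8⌋ = $6,637. Book value $28,762.
Year 5: ⌊$28,762 × 150%/8⌋ = $5,392. Book value $23,370.
Year 6: ⌊$23,370 × 150%/8⌋ = $4,381. Book value $18,989.

$4,381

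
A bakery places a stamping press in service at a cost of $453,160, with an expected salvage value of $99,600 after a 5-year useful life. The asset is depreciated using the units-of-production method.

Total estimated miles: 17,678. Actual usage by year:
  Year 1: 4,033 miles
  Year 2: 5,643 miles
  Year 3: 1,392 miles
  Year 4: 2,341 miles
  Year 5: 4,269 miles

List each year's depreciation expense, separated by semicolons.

Depreciable base = $453,160 − $99,600 = $353,560.
Rate = $353,560 / 17,678 miles = $20 per mile.
Year 1: 4,033 × $20 = $80,660. Book value $372,500.
Year 2: 5,643 × $20 = $112,860. Book value $259,640.
Year 3: 1,392 × $20 = $27,840. Book value $231,800.
Year 4: 2,341 × $20 = $46,820. Book value $184,980.
Year 5: 4,269 × $20 = $85,380. Book value $99,600.

$80,660; $112,860; $27,840; $46,820; $85,380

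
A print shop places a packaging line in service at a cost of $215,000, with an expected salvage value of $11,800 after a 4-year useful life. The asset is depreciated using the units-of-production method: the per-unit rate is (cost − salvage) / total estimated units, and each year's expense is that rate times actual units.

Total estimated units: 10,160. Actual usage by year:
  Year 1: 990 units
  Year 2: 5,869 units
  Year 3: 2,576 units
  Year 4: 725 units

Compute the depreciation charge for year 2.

Depreciable base = $215,000 − $11,800 = $203,200.
Rate = $203,200 / 10,160 units = $20 per unit.
Year 1: 990 × $20 = $19,800. Book value $195,200.
Year 2: 5,869 × $20 = $117,380. Book value $77,820.

$117,380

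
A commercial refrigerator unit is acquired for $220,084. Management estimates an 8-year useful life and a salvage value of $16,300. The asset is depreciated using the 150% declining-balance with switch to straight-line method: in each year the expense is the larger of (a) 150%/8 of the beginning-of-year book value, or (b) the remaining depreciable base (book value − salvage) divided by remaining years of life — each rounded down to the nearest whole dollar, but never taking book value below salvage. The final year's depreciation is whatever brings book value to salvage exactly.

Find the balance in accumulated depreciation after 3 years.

$102,035

Depreciable base = $220,084 − $16,300 = $203,784.
Year 1: DB = ⌊$220,084 × 150%/8⌋ = $41,265; SL = ⌊$203,784/8⌋ = $25,473 → take DB $41,265. Book value $178,819.
Year 2: DB = ⌊$178,819 × 150%/8⌋ = $33,528; SL = ⌊$162,519/7⌋ = $23,217 → take DB $33,528. Book value $145,291.
Year 3: DB = ⌊$145,291 × 150%/8⌋ = $27,242; SL = ⌊$128,991/6⌋ = $21,498 → take DB $27,242. Book value $118,049.
Accumulated through year 3 = $220,084 − $118,049 = $102,035.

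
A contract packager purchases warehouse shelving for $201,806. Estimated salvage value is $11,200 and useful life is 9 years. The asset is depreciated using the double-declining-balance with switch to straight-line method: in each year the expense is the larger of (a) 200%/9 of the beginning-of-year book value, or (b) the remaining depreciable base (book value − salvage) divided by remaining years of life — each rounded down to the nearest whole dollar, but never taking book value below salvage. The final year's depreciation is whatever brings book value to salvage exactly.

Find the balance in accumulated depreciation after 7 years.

$168,288

Depreciable base = $201,806 − $11,200 = $190,606.
Year 1: DB = ⌊$201,806 × 200%/9⌋ = $44,845; SL = ⌊$190,606/9⌋ = $21,178 → take DB $44,845. Book value $156,961.
Year 2: DB = ⌊$156,961 × 200%/9⌋ = $34,880; SL = ⌊$145,761/8⌋ = $18,220 → take DB $34,880. Book value $122,081.
Year 3: DB = ⌊$122,081 × 200%/9⌋ = $27,129; SL = ⌊$110,881/7⌋ = $15,840 → take DB $27,129. Book value $94,952.
Year 4: DB = ⌊$94,952 × 200%/9⌋ = $21,100; SL = ⌊$83,752/6⌋ = $13,958 → take DB $21,100. Book value $73,852.
Year 5: DB = ⌊$73,852 × 200%/9⌋ = $16,411; SL = ⌊$62,652/5⌋ = $12,530 → take DB $16,411. Book value $57,441.
Year 6: DB = ⌊$57,441 × 200%/9⌋ = $12,764; SL = ⌊$46,241/4⌋ = $11,560 → take DB $12,764. Book value $44,677.
Year 7: DB = ⌊$44,677 × 200%/9⌋ = $9,928; SL = ⌊$33,477/3⌋ = $11,159 → take SL $11,159. Book value $33,518.
Accumulated through year 7 = $201,806 − $33,518 = $168,288.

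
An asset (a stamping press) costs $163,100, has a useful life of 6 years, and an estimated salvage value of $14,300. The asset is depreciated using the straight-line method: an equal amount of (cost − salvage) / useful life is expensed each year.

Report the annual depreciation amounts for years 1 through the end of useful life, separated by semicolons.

Depreciable base = $163,100 − $14,300 = $148,800.
Annual expense = $148,800 / 6 = $24,800.
End of year 1: book value $138,300.
End of year 2: book value $113,500.
End of year 3: book value $88,700.
End of year 4: book value $63,900.
End of year 5: book value $39,100.
End of year 6: book value $14,300.

$24,800; $24,800; $24,800; $24,800; $24,800; $24,800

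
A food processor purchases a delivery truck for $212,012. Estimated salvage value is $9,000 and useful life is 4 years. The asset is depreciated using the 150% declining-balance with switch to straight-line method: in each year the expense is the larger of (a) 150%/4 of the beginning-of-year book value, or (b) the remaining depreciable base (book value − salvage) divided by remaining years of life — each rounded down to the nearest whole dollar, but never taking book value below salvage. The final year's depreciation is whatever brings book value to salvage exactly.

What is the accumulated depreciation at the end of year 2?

$129,194

Depreciable base = $212,012 − $9,000 = $203,012.
Year 1: DB = ⌊$212,012 × 150%/4⌋ = $79,504; SL = ⌊$203,012/4⌋ = $50,753 → take DB $79,504. Book value $132,508.
Year 2: DB = ⌊$132,508 × 150%/4⌋ = $49,690; SL = ⌊$123,508/3⌋ = $41,169 → take DB $49,690. Book value $82,818.
Accumulated through year 2 = $212,012 − $82,818 = $129,194.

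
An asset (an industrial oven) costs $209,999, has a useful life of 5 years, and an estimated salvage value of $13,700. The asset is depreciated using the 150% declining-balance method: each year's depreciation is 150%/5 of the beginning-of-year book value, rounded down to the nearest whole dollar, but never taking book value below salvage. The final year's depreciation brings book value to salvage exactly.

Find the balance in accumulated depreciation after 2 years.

Depreciable base = $209,999 − $13,700 = $196,299.
Year 1: ⌊$209,999 × 150%/5⌋ = $62,999. Book value $147,000.
Year 2: ⌊$147,000 × 150%/5⌋ = $44,100. Book value $102,900.
Accumulated through year 2 = $209,999 − $102,900 = $107,099.

$107,099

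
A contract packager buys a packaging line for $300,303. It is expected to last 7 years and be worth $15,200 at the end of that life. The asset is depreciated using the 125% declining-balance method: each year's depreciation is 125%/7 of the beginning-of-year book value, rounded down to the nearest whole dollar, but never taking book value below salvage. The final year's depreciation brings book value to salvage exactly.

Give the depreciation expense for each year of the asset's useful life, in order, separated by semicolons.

Depreciable base = $300,303 − $15,200 = $285,103.
Year 1: ⌊$300,303 × 125%/7⌋ = $53,625. Book value $246,678.
Year 2: ⌊$246,678 × 125%/7⌋ = $44,049. Book value $202,629.
Year 3: ⌊$202,629 × 125%/7⌋ = $36,183. Book value $166,446.
Year 4: ⌊$166,446 × 125%/7⌋ = $29,722. Book value $136,724.
Year 5: ⌊$136,724 × 125%/7⌋ = $24,415. Book value $112,309.
Year 6: ⌊$112,309 × 125%/7⌋ = $20,055. Book value $92,254.
Year 7 (final): $92,254 − $15,200 = $77,054. Book value $15,200.

$53,625; $44,049; $36,183; $29,722; $24,415; $20,055; $77,054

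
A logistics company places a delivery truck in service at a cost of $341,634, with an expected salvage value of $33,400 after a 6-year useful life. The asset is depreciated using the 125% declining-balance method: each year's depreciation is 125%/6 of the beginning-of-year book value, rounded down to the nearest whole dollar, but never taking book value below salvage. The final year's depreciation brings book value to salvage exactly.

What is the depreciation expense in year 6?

Depreciable base = $341,634 − $33,400 = $308,234.
Year 1: ⌊$341,634 × 125%/6⌋ = $71,173. Book value $270,461.
Year 2: ⌊$270,461 × 125%/6⌋ = $56,346. Book value $214,115.
Year 3: ⌊$214,115 × 125%/6⌋ = $44,607. Book value $169,508.
Year 4: ⌊$169,508 × 125%/6⌋ = $35,314. Book value $134,194.
Year 5: ⌊$134,194 × 125%/6⌋ = $27,957. Book value $106,237.
Year 6 (final): $106,237 − $33,400 = $72,837. Book value $33,400.

$72,837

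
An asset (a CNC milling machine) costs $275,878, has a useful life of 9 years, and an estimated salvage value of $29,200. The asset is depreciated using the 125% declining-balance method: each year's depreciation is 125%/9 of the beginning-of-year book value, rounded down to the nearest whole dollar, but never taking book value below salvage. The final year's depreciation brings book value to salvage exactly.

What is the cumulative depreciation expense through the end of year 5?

$145,256

Depreciable base = $275,878 − $29,200 = $246,678.
Year 1: ⌊$275,878 × 125%/9⌋ = $38,316. Book value $237,562.
Year 2: ⌊$237,562 × 125%/9⌋ = $32,994. Book value $204,568.
Year 3: ⌊$204,568 × 125%/9⌋ = $28,412. Book value $176,156.
Year 4: ⌊$176,156 × 125%/9⌋ = $24,466. Book value $151,690.
Year 5: ⌊$151,690 × 125%/9⌋ = $21,068. Book value $130,622.
Accumulated through year 5 = $275,878 − $130,622 = $145,256.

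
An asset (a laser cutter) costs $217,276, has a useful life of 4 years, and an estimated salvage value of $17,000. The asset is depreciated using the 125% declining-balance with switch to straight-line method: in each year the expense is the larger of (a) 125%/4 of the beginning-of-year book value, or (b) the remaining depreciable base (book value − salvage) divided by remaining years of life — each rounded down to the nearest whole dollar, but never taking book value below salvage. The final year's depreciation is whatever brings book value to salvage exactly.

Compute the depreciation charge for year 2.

Depreciable base = $217,276 − $17,000 = $200,276.
Year 1: DB = ⌊$217,276 × 125%/4⌋ = $67,898; SL = ⌊$200,276/4⌋ = $50,069 → take DB $67,898. Book value $149,378.
Year 2: DB = ⌊$149,378 × 125%/4⌋ = $46,680; SL = ⌊$132,378/3⌋ = $44,126 → take DB $46,680. Book value $102,698.

$46,680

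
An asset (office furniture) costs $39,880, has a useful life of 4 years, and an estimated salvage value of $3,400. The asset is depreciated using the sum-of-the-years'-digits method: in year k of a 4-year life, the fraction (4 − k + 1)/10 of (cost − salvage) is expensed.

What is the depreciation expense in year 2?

$10,944

Depreciable base = $39,880 − $3,400 = $36,480.
Sum of the years' digits = 4+3+2+1 = 10.
Year 1: $36,480 × 4/10 = $14,592. Book value $25,288.
Year 2: $36,480 × 3/10 = $10,944. Book value $14,344.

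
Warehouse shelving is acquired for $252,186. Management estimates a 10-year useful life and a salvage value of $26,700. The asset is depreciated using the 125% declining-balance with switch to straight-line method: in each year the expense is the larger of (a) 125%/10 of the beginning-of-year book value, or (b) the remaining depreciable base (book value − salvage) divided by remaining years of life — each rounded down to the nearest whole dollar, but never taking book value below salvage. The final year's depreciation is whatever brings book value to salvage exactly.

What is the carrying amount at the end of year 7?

Depreciable base = $252,186 − $26,700 = $225,486.
Year 1: DB = ⌊$252,186 × 125%/10⌋ = $31,523; SL = ⌊$225,486/10⌋ = $22,548 → take DB $31,523. Book value $220,663.
Year 2: DB = ⌊$220,663 × 125%/10⌋ = $27,582; SL = ⌊$193,963/9⌋ = $21,551 → take DB $27,582. Book value $193,081.
Year 3: DB = ⌊$193,081 × 125%/10⌋ = $24,135; SL = ⌊$166,381/8⌋ = $20,797 → take DB $24,135. Book value $168,946.
Year 4: DB = ⌊$168,946 × 125%/10⌋ = $21,118; SL = ⌊$142,246/7⌋ = $20,320 → take DB $21,118. Book value $147,828.
Year 5: DB = ⌊$147,828 × 125%/10⌋ = $18,478; SL = ⌊$121,128/6⌋ = $20,188 → take SL $20,188. Book value $127,640.
Year 6: DB = ⌊$127,640 × 125%/10⌋ = $15,955; SL = ⌊$100,940/5⌋ = $20,188 → take SL $20,188. Book value $107,452.
Year 7: DB = ⌊$107,452 × 125%/10⌋ = $13,431; SL = ⌊$80,752/4⌋ = $20,188 → take SL $20,188. Book value $87,264.

$87,264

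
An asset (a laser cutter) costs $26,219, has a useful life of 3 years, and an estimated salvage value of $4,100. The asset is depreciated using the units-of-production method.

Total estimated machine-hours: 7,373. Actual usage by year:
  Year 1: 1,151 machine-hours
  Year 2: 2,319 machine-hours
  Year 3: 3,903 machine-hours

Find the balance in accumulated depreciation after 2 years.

Depreciable base = $26,219 − $4,100 = $22,119.
Rate = $22,119 / 7,373 machine-hours = $3 per machine-hour.
Year 1: 1,151 × $3 = $3,453. Book value $22,766.
Year 2: 2,319 × $3 = $6,957. Book value $15,809.
Accumulated through year 2 = $26,219 − $15,809 = $10,410.

$10,410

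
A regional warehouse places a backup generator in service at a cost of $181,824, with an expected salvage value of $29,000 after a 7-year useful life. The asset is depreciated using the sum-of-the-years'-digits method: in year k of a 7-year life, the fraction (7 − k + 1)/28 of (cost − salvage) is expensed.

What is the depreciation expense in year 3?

Depreciable base = $181,824 − $29,000 = $152,824.
Sum of the years' digits = 7+6+5+4+3+2+1 = 28.
Year 1: $152,824 × 7/28 = $38,206. Book value $143,618.
Year 2: $152,824 × 6/28 = $32,748. Book value $110,870.
Year 3: $152,824 × 5/28 = $27,290. Book value $83,580.

$27,290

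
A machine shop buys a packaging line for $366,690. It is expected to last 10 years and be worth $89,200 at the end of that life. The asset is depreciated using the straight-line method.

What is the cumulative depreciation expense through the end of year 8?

$221,992

Depreciable base = $366,690 − $89,200 = $277,490.
Annual expense = $277,490 / 10 = $27,749.
End of year 1: book value $338,941.
End of year 2: book value $311,192.
End of year 3: book value $283,443.
End of year 4: book value $255,694.
End of year 5: book value $227,945.
End of year 6: book value $200,196.
End of year 7: book value $172,447.
End of year 8: book value $144,698.
Accumulated through year 8 = $366,690 − $144,698 = $221,992.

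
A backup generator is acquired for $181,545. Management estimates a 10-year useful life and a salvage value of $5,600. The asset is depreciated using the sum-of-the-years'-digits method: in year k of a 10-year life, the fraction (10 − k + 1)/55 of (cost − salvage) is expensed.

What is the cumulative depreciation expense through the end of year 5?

$127,960

Depreciable base = $181,545 − $5,600 = $175,945.
Sum of the years' digits = 10+9+8+7+6+5+4+3+2+1 = 55.
Year 1: $175,945 × 10/55 = $31,990. Book value $149,555.
Year 2: $175,945 × 9/55 = $28,791. Book value $120,764.
Year 3: $175,945 × 8/55 = $25,592. Book value $95,172.
Year 4: $175,945 × 7/55 = $22,393. Book value $72,779.
Year 5: $175,945 × 6/55 = $19,194. Book value $53,585.
Accumulated through year 5 = $181,545 − $53,585 = $127,960.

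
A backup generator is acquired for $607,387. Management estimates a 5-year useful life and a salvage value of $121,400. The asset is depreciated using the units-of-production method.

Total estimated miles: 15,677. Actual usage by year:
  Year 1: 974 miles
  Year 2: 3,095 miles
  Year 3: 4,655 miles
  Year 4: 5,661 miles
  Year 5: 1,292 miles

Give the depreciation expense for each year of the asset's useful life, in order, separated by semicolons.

$30,194; $95,945; $144,305; $175,491; $40,052

Depreciable base = $607,387 − $121,400 = $485,987.
Rate = $485,987 / 15,677 miles = $31 per mile.
Year 1: 974 × $31 = $30,194. Book value $577,193.
Year 2: 3,095 × $31 = $95,945. Book value $481,248.
Year 3: 4,655 × $31 = $144,305. Book value $336,943.
Year 4: 5,661 × $31 = $175,491. Book value $161,452.
Year 5: 1,292 × $31 = $40,052. Book value $121,400.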